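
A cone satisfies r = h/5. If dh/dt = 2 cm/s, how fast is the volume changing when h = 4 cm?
32π/25 cm³/s

V = (1/3)π(h/5)²h = πh³/75
dV/dt = πh²/25 · 2
At h = 4: dV/dt = 32π/25 cm³/s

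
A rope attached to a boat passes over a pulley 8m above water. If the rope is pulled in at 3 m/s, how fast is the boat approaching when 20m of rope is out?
5√21/7 ≈ 3.273 m/s

rope² = x² + 8²
x = √(20² - 8²) = 4√21
dx/dt = (rope/x) · d(rope)/dt = (20/(4√21)) · (-3) = -5√21/7 m/s
The boat approaches at 5√21/7 ≈ 3.273 m/s.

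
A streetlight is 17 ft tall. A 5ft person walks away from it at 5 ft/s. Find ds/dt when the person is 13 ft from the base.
25/12 ft/s

By similar triangles: 17/(x+s) = 5/s
Solving: s = 5x/12
ds/dt = 5/12 · dx/dt = 5/12 · 5 = 25/12 ft/s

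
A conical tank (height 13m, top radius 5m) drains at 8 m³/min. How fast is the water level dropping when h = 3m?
1352/(225π) ≈ 1.913 m/min

r/h = 5/13, so r = (5/13)h
V = (1/3)πr²h = (1/3)π((5/13)h)²h = (25/507)πh³
dV/dh = (25/169)πh²
dh/dt = (dV/dt)/(dV/dh) = -8/((25/169)π·3²) = -1352/(225π) m/min
The level is dropping at 1352/(225π) ≈ 1.913 m/min.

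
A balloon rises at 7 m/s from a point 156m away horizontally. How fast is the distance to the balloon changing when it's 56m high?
98√1717/1717 ≈ 2.365 m/s

z² = 156² + y²
z = √(156² + 56²) = 4√1717
dz/dt = y/z · dy/dt = 56/(4√1717) · 7 = 98√1717/1717 ≈ 2.365 m/s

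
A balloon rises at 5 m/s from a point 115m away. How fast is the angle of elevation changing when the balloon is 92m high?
0.026511 rad/s

tan(θ) = y/115
sec²(θ) · dθ/dt = (1/115) · dy/dt
dθ/dt = cos²(θ)/115 · 5 = 115/(115² + 92²) · 5
dθ/dt = 0.026511 rad/s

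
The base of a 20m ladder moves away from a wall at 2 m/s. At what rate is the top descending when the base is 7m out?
14√39/117 ≈ 0.7473 m/s

x² + y² = 20²
2x·dx/dt + 2y·dy/dt = 0
dy/dt = -x/y · dx/dt = -7/(3√39) · 2 = -14√39/117 m/s
The top is descending at 14√39/117 ≈ 0.7473 m/s.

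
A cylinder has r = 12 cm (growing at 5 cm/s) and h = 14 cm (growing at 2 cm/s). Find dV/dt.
1968π cm³/s

V = πr²h
dV/dt = 2πrh·dr/dt + πr²·dh/dt
= 2π(12)(14)(5) + π(12)²(2)
= 1968π cm³/s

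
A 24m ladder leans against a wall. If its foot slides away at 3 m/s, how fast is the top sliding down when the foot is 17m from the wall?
51√287/287 ≈ 3.01 m/s

x² + y² = 24²
2x·dx/dt + 2y·dy/dt = 0
dy/dt = -x/y · dx/dt = -17/√287 · 3 = -51√287/287 m/s
The top is descending at 51√287/287 ≈ 3.01 m/s.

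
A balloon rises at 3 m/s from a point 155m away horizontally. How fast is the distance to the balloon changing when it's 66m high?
198√28381/28381 ≈ 1.175 m/s

z² = 155² + y²
z = √(155² + 66²) = √28381
dz/dt = y/z · dy/dt = 66/√28381 · 3 = 198√28381/28381 ≈ 1.175 m/s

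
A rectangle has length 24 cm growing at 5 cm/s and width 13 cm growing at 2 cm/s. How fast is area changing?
113 cm²/s

A = lw
dA/dt = w·dl/dt + l·dw/dt = 13·5 + 24·2 = 113 cm²/s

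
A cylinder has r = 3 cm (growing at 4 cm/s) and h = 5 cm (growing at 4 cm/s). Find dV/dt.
156π cm³/s

V = πr²h
dV/dt = 2πrh·dr/dt + πr²·dh/dt
= 2π(3)(5)(4) + π(3)²(4)
= 156π cm³/s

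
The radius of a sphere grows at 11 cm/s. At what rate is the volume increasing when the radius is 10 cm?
4400π cm³/s

V = (4/3)πr³
dV/dt = dV/dr · dr/dt = 4πr² · 11
At r = 10: dV/dt = 4400π cm³/s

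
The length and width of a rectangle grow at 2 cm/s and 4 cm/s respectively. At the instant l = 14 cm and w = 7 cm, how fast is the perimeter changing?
12 cm/s

P = 2(l + w)
dP/dt = 2(dl/dt + dw/dt) = 2(2 + 4) = 12 cm/s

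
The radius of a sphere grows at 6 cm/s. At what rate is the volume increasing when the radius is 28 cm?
18816π cm³/s

V = (4/3)πr³
dV/dt = dV/dr · dr/dt = 4πr² · 6
At r = 28: dV/dt = 18816π cm³/s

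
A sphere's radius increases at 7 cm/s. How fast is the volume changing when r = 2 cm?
112π cm³/s

V = (4/3)πr³
dV/dt = dV/dr · dr/dt = 4πr² · 7
At r = 2: dV/dt = 112π cm³/s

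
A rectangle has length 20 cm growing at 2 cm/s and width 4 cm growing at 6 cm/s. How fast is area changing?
128 cm²/s

A = lw
dA/dt = w·dl/dt + l·dw/dt = 4·2 + 20·6 = 128 cm²/s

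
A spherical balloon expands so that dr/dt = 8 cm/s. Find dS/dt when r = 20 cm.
1280π cm²/s

S = 4πr²
dS/dt = dS/dr · dr/dt = 8πr · 8
At r = 20: dS/dt = 1280π cm²/s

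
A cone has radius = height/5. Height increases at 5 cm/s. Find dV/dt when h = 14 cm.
196π/5 cm³/s

V = (1/3)π(h/5)²h = πh³/75
dV/dt = πh²/25 · 5
At h = 14: dV/dt = 196π/5 cm³/s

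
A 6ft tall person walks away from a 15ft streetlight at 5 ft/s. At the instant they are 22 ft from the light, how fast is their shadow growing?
10/3 ft/s

By similar triangles: 15/(x+s) = 6/s
Solving: s = 6x/9
ds/dt = 6/9 · dx/dt = 2/3 · 5 = 10/3 ft/s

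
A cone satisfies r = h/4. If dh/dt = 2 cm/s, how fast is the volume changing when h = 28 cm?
98π cm³/s

V = (1/3)π(h/4)²h = πh³/48
dV/dt = πh²/16 · 2
At h = 28: dV/dt = 98π cm³/s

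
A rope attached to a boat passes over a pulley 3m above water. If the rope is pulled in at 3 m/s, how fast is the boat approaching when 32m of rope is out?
96√1015/1015 ≈ 3.013 m/s

rope² = x² + 3²
x = √(32² - 3²) = √1015
dx/dt = (rope/x) · d(rope)/dt = (32/√1015) · (-3) = -96√1015/1015 m/s
The boat approaches at 96√1015/1015 ≈ 3.013 m/s.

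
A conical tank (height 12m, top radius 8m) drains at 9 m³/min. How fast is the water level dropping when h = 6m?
9/(16π) ≈ 0.179 m/min

r/h = 8/12, so r = (2/3)h
V = (1/3)πr²h = (1/3)π((2/3)h)²h = (4/27)πh³
dV/dh = (4/9)πh²
dh/dt = (dV/dt)/(dV/dh) = -9/((4/9)π·6²) = -9/(16π) m/min
The level is dropping at 9/(16π) ≈ 0.179 m/min.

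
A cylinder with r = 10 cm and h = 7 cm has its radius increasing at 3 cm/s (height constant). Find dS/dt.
162π cm²/s

S = 2πrh + 2πr² (lateral + bases)
dS/dt = (2πh + 4πr)·dr/dt = (2π·7 + 4π·10)·3
= 162π cm²/s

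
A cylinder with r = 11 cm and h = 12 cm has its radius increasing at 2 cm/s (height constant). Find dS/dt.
136π cm²/s

S = 2πrh + 2πr² (lateral + bases)
dS/dt = (2πh + 4πr)·dr/dt = (2π·12 + 4π·11)·2
= 136π cm²/s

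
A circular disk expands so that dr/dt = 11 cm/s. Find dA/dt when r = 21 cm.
462π cm²/s

A = πr²
dA/dt = 2πr · dr/dt = 2π(21)(11) = 462π cm²/s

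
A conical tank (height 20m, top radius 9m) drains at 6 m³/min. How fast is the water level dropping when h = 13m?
800/(4563π) ≈ 0.05581 m/min

r/h = 9/20, so r = (9/20)h
V = (1/3)πr²h = (1/3)π((9/20)h)²h = (27/400)πh³
dV/dh = (81/400)πh²
dh/dt = (dV/dt)/(dV/dh) = -6/((81/400)π·13²) = -800/(4563π) m/min
The level is dropping at 800/(4563π) ≈ 0.05581 m/min.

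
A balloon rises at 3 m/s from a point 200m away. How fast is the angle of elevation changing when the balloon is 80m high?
0.012931 rad/s

tan(θ) = y/200
sec²(θ) · dθ/dt = (1/200) · dy/dt
dθ/dt = cos²(θ)/200 · 3 = 200/(200² + 80²) · 3
dθ/dt = 0.012931 rad/s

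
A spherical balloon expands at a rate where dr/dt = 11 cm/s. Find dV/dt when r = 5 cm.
1100π cm³/s

V = (4/3)πr³
dV/dt = dV/dr · dr/dt = 4πr² · 11
At r = 5: dV/dt = 1100π cm³/s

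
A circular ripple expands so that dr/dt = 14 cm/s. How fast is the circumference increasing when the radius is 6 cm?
28π cm/s

C = 2πr
dC/dt = 2π · dr/dt = 2π · 14 = 28π cm/s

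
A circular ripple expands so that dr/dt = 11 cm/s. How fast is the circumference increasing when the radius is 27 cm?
22π cm/s

C = 2πr
dC/dt = 2π · dr/dt = 2π · 11 = 22π cm/s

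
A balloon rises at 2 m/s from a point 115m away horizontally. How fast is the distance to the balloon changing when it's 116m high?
232√26681/26681 ≈ 1.42 m/s

z² = 115² + y²
z = √(115² + 116²) = √26681
dz/dt = y/z · dy/dt = 116/√26681 · 2 = 232√26681/26681 ≈ 1.42 m/s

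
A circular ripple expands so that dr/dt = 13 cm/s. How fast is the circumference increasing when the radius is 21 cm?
26π cm/s

C = 2πr
dC/dt = 2π · dr/dt = 2π · 13 = 26π cm/s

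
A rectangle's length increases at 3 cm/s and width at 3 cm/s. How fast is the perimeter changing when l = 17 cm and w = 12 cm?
12 cm/s

P = 2(l + w)
dP/dt = 2(dl/dt + dw/dt) = 2(3 + 3) = 12 cm/s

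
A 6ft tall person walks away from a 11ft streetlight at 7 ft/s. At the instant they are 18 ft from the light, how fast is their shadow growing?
42/5 ft/s

By similar triangles: 11/(x+s) = 6/s
Solving: s = 6x/5
ds/dt = 6/5 · dx/dt = 6/5 · 7 = 42/5 ft/s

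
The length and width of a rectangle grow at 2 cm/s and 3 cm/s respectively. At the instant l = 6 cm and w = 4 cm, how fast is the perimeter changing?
10 cm/s

P = 2(l + w)
dP/dt = 2(dl/dt + dw/dt) = 2(2 + 3) = 10 cm/s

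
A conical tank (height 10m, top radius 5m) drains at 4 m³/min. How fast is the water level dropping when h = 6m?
4/(9π) ≈ 0.1415 m/min

r/h = 5/10, so r = (1/2)h
V = (1/3)πr²h = (1/3)π((1/2)h)²h = (1/12)πh³
dV/dh = (1/4)πh²
dh/dt = (dV/dt)/(dV/dh) = -4/((1/4)π·6²) = -4/(9π) m/min
The level is dropping at 4/(9π) ≈ 0.1415 m/min.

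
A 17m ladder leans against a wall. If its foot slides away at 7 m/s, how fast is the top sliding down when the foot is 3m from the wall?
3√70/20 ≈ 1.255 m/s

x² + y² = 17²
2x·dx/dt + 2y·dy/dt = 0
dy/dt = -x/y · dx/dt = -3/(2√70) · 7 = -3√70/20 m/s
The top is descending at 3√70/20 ≈ 1.255 m/s.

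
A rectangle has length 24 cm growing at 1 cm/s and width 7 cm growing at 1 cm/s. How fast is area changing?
31 cm²/s

A = lw
dA/dt = w·dl/dt + l·dw/dt = 7·1 + 24·1 = 31 cm²/s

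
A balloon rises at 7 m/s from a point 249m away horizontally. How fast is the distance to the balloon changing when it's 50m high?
350√64501/64501 ≈ 1.378 m/s

z² = 249² + y²
z = √(249² + 50²) = √64501
dz/dt = y/z · dy/dt = 50/√64501 · 7 = 350√64501/64501 ≈ 1.378 m/s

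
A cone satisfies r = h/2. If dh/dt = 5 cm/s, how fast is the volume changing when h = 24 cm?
720π cm³/s

V = (1/3)π(h/2)²h = πh³/12
dV/dt = πh²/4 · 5
At h = 24: dV/dt = 720π cm³/s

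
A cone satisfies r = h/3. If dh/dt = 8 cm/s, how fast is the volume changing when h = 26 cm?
5408π/9 cm³/s

V = (1/3)π(h/3)²h = πh³/27
dV/dt = πh²/9 · 8
At h = 26: dV/dt = 5408π/9 cm³/s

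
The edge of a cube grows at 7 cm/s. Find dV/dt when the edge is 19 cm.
7581 cm³/s

V = s³
dV/dt = 3s² · ds/dt = 3·19²·7 = 7581 cm³/s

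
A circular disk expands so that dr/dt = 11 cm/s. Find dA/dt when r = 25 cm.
550π cm²/s

A = πr²
dA/dt = 2πr · dr/dt = 2π(25)(11) = 550π cm²/s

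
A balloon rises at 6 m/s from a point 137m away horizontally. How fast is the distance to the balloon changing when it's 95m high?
285√27794/13897 ≈ 3.419 m/s

z² = 137² + y²
z = √(137² + 95²) = √27794
dz/dt = y/z · dy/dt = 95/√27794 · 6 = 285√27794/13897 ≈ 3.419 m/s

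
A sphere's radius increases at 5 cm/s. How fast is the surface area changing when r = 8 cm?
320π cm²/s

S = 4πr²
dS/dt = dS/dr · dr/dt = 8πr · 5
At r = 8: dS/dt = 320π cm²/s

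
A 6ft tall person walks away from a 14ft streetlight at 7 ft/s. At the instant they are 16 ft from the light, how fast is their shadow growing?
21/4 ft/s

By similar triangles: 14/(x+s) = 6/s
Solving: s = 6x/8
ds/dt = 6/8 · dx/dt = 3/4 · 7 = 21/4 ft/s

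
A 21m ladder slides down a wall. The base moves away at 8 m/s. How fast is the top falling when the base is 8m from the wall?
64√377/377 ≈ 3.296 m/s

x² + y² = 21²
2x·dx/dt + 2y·dy/dt = 0
dy/dt = -x/y · dx/dt = -8/√377 · 8 = -64√377/377 m/s
The top is descending at 64√377/377 ≈ 3.296 m/s.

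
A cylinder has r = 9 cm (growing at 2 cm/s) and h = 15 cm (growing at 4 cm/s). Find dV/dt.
864π cm³/s

V = πr²h
dV/dt = 2πrh·dr/dt + πr²·dh/dt
= 2π(9)(15)(2) + π(9)²(4)
= 864π cm³/s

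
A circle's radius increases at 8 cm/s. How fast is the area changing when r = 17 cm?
272π cm²/s

A = πr²
dA/dt = 2πr · dr/dt = 2π(17)(8) = 272π cm²/s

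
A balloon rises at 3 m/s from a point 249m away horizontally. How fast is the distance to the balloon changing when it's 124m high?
372√77377/77377 ≈ 1.337 m/s

z² = 249² + y²
z = √(249² + 124²) = √77377
dz/dt = y/z · dy/dt = 124/√77377 · 3 = 372√77377/77377 ≈ 1.337 m/s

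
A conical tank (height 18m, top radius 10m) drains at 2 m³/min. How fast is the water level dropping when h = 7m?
162/(1225π) ≈ 0.04209 m/min

r/h = 10/18, so r = (5/9)h
V = (1/3)πr²h = (1/3)π((5/9)h)²h = (25/243)πh³
dV/dh = (25/81)πh²
dh/dt = (dV/dt)/(dV/dh) = -2/((25/81)π·7²) = -162/(1225π) m/min
The level is dropping at 162/(1225π) ≈ 0.04209 m/min.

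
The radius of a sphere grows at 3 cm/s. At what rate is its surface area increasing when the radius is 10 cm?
240π cm²/s

S = 4πr²
dS/dt = dS/dr · dr/dt = 8πr · 3
At r = 10: dS/dt = 240π cm²/s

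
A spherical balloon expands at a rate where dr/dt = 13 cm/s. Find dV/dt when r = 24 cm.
29952π cm³/s

V = (4/3)πr³
dV/dt = dV/dr · dr/dt = 4πr² · 13
At r = 24: dV/dt = 29952π cm³/s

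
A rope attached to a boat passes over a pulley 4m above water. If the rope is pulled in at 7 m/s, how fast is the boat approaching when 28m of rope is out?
49√3/12 ≈ 7.073 m/s

rope² = x² + 4²
x = √(28² - 4²) = 16√3
dx/dt = (rope/x) · d(rope)/dt = (28/(16√3)) · (-7) = -49√3/12 m/s
The boat approaches at 49√3/12 ≈ 7.073 m/s.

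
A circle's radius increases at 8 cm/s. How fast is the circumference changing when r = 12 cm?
16π cm/s

C = 2πr
dC/dt = 2π · dr/dt = 2π · 8 = 16π cm/s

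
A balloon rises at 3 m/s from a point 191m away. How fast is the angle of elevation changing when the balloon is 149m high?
0.009764 rad/s

tan(θ) = y/191
sec²(θ) · dθ/dt = (1/191) · dy/dt
dθ/dt = cos²(θ)/191 · 3 = 191/(191² + 149²) · 3
dθ/dt = 0.009764 rad/s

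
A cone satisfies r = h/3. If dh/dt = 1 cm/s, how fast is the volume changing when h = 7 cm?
49π/9 cm³/s

V = (1/3)π(h/3)²h = πh³/27
dV/dt = πh²/9 · 1
At h = 7: dV/dt = 49π/9 cm³/s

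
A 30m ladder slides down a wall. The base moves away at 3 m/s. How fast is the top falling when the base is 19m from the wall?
57√11/77 ≈ 2.455 m/s

x² + y² = 30²
2x·dx/dt + 2y·dy/dt = 0
dy/dt = -x/y · dx/dt = -19/(7√11) · 3 = -57√11/77 m/s
The top is descending at 57√11/77 ≈ 2.455 m/s.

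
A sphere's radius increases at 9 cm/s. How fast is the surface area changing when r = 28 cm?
2016π cm²/s

S = 4πr²
dS/dt = dS/dr · dr/dt = 8πr · 9
At r = 28: dS/dt = 2016π cm²/s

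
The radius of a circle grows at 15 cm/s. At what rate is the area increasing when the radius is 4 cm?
120π cm²/s

A = πr²
dA/dt = 2πr · dr/dt = 2π(4)(15) = 120π cm²/s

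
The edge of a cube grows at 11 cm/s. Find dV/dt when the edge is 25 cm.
20625 cm³/s

V = s³
dV/dt = 3s² · ds/dt = 3·25²·11 = 20625 cm³/s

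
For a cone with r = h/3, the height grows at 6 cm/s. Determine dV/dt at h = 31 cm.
1922π/3 cm³/s

V = (1/3)π(h/3)²h = πh³/27
dV/dt = πh²/9 · 6
At h = 31: dV/dt = 1922π/3 cm³/s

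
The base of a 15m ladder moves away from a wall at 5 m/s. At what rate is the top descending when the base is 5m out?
5√2/4 ≈ 1.768 m/s

x² + y² = 15²
2x·dx/dt + 2y·dy/dt = 0
dy/dt = -x/y · dx/dt = -5/(10√2) · 5 = -5√2/4 m/s
The top is descending at 5√2/4 ≈ 1.768 m/s.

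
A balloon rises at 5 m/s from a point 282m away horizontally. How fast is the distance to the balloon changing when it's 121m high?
121√94165/18833 ≈ 1.972 m/s

z² = 282² + y²
z = √(282² + 121²) = √94165
dz/dt = y/z · dy/dt = 121/√94165 · 5 = 121√94165/18833 ≈ 1.972 m/s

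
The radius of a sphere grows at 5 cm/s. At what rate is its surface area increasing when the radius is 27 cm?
1080π cm²/s

S = 4πr²
dS/dt = dS/dr · dr/dt = 8πr · 5
At r = 27: dS/dt = 1080π cm²/s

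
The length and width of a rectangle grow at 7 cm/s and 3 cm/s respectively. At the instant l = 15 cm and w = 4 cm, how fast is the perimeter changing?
20 cm/s

P = 2(l + w)
dP/dt = 2(dl/dt + dw/dt) = 2(7 + 3) = 20 cm/s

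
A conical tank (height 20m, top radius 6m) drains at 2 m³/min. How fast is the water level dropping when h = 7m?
200/(441π) ≈ 0.1444 m/min

r/h = 6/20, so r = (3/10)h
V = (1/3)πr²h = (1/3)π((3/10)h)²h = (3/100)πh³
dV/dh = (9/100)πh²
dh/dt = (dV/dt)/(dV/dh) = -2/((9/100)π·7²) = -200/(441π) m/min
The level is dropping at 200/(441π) ≈ 0.1444 m/min.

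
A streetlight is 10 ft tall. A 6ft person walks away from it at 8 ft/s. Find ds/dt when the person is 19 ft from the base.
12 ft/s

By similar triangles: 10/(x+s) = 6/s
Solving: s = 6x/4
ds/dt = 6/4 · dx/dt = 3/2 · 8 = 12 ft/s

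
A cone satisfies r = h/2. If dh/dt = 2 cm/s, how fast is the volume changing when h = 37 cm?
1369π/2 cm³/s

V = (1/3)π(h/2)²h = πh³/12
dV/dt = πh²/4 · 2
At h = 37: dV/dt = 1369π/2 cm³/s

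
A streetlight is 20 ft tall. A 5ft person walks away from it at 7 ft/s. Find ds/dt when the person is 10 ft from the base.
7/3 ft/s

By similar triangles: 20/(x+s) = 5/s
Solving: s = 5x/15
ds/dt = 5/15 · dx/dt = 1/3 · 7 = 7/3 ft/s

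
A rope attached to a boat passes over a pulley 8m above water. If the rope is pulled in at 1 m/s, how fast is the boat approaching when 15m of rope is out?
15√161/161 ≈ 1.182 m/s

rope² = x² + 8²
x = √(15² - 8²) = √161
dx/dt = (rope/x) · d(rope)/dt = (15/√161) · (-1) = -15√161/161 m/s
The boat approaches at 15√161/161 ≈ 1.182 m/s.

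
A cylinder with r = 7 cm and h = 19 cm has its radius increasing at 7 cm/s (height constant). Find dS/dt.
462π cm²/s

S = 2πrh + 2πr² (lateral + bases)
dS/dt = (2πh + 4πr)·dr/dt = (2π·19 + 4π·7)·7
= 462π cm²/s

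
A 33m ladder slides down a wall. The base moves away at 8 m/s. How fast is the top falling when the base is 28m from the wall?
224√305/305 ≈ 12.83 m/s

x² + y² = 33²
2x·dx/dt + 2y·dy/dt = 0
dy/dt = -x/y · dx/dt = -28/√305 · 8 = -224√305/305 m/s
The top is descending at 224√305/305 ≈ 12.83 m/s.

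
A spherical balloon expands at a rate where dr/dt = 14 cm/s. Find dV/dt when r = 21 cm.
24696π cm³/s

V = (4/3)πr³
dV/dt = dV/dr · dr/dt = 4πr² · 14
At r = 21: dV/dt = 24696π cm³/s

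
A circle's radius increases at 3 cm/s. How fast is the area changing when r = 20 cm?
120π cm²/s

A = πr²
dA/dt = 2πr · dr/dt = 2π(20)(3) = 120π cm²/s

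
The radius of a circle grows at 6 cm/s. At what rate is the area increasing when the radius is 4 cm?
48π cm²/s

A = πr²
dA/dt = 2πr · dr/dt = 2π(4)(6) = 48π cm²/s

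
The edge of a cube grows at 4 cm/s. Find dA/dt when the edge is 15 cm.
720 cm²/s

A = 6s²
dA/dt = 12s · ds/dt = 12·15·4 = 720 cm²/s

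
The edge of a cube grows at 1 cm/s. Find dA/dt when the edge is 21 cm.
252 cm²/s

A = 6s²
dA/dt = 12s · ds/dt = 12·21·1 = 252 cm²/s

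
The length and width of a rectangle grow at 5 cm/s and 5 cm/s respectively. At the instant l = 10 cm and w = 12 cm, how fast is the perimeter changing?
20 cm/s

P = 2(l + w)
dP/dt = 2(dl/dt + dw/dt) = 2(5 + 5) = 20 cm/s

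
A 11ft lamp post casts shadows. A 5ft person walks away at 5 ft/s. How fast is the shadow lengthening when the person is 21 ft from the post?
25/6 ft/s

By similar triangles: 11/(x+s) = 5/s
Solving: s = 5x/6
ds/dt = 5/6 · dx/dt = 5/6 · 5 = 25/6 ft/s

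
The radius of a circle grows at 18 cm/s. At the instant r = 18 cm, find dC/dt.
36π cm/s

C = 2πr
dC/dt = 2π · dr/dt = 2π · 18 = 36π cm/s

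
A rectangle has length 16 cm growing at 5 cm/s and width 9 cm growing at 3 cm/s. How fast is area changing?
93 cm²/s

A = lw
dA/dt = w·dl/dt + l·dw/dt = 9·5 + 16·3 = 93 cm²/s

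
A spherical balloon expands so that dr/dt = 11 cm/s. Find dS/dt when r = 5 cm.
440π cm²/s

S = 4πr²
dS/dt = dS/dr · dr/dt = 8πr · 11
At r = 5: dS/dt = 440π cm²/s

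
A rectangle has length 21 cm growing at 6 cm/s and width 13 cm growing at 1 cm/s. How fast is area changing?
99 cm²/s

A = lw
dA/dt = w·dl/dt + l·dw/dt = 13·6 + 21·1 = 99 cm²/s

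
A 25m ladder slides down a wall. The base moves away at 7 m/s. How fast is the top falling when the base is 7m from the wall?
49/24 ≈ 2.042 m/s

x² + y² = 25²
2x·dx/dt + 2y·dy/dt = 0
dy/dt = -x/y · dx/dt = -7/24 · 7 = -49/24 m/s
The top is descending at 49/24 ≈ 2.042 m/s.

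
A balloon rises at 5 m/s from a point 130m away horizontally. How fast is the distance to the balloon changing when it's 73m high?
365√22229/22229 ≈ 2.448 m/s

z² = 130² + y²
z = √(130² + 73²) = √22229
dz/dt = y/z · dy/dt = 73/√22229 · 5 = 365√22229/22229 ≈ 2.448 m/s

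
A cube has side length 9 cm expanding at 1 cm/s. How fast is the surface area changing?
108 cm²/s

A = 6s²
dA/dt = 12s · ds/dt = 12·9·1 = 108 cm²/s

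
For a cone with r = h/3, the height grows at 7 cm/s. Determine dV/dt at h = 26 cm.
4732π/9 cm³/s

V = (1/3)π(h/3)²h = πh³/27
dV/dt = πh²/9 · 7
At h = 26: dV/dt = 4732π/9 cm³/s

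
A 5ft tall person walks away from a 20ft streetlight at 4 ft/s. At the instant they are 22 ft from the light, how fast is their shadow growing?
4/3 ft/s

By similar triangles: 20/(x+s) = 5/s
Solving: s = 5x/15
ds/dt = 5/15 · dx/dt = 1/3 · 4 = 4/3 ft/s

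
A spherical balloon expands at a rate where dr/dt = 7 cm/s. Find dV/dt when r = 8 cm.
1792π cm³/s

V = (4/3)πr³
dV/dt = dV/dr · dr/dt = 4πr² · 7
At r = 8: dV/dt = 1792π cm³/s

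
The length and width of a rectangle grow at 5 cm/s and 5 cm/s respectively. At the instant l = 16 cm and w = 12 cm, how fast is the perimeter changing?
20 cm/s

P = 2(l + w)
dP/dt = 2(dl/dt + dw/dt) = 2(5 + 5) = 20 cm/s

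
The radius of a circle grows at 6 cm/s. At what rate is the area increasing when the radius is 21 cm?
252π cm²/s

A = πr²
dA/dt = 2πr · dr/dt = 2π(21)(6) = 252π cm²/s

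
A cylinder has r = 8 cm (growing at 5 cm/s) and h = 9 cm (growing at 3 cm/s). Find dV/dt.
912π cm³/s

V = πr²h
dV/dt = 2πrh·dr/dt + πr²·dh/dt
= 2π(8)(9)(5) + π(8)²(3)
= 912π cm³/s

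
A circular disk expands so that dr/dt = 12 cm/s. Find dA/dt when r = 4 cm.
96π cm²/s

A = πr²
dA/dt = 2πr · dr/dt = 2π(4)(12) = 96π cm²/s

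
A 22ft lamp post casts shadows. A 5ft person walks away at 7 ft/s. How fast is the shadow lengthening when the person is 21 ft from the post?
35/17 ft/s

By similar triangles: 22/(x+s) = 5/s
Solving: s = 5x/17
ds/dt = 5/17 · dx/dt = 5/17 · 7 = 35/17 ft/s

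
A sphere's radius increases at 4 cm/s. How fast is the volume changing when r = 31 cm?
15376π cm³/s

V = (4/3)πr³
dV/dt = dV/dr · dr/dt = 4πr² · 4
At r = 31: dV/dt = 15376π cm³/s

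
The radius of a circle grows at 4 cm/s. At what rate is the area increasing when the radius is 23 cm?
184π cm²/s

A = πr²
dA/dt = 2πr · dr/dt = 2π(23)(4) = 184π cm²/s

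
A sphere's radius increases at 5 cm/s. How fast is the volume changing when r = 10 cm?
2000π cm³/s

V = (4/3)πr³
dV/dt = dV/dr · dr/dt = 4πr² · 5
At r = 10: dV/dt = 2000π cm³/s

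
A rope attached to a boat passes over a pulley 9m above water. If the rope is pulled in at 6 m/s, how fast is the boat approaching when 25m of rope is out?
75√34/68 ≈ 6.431 m/s

rope² = x² + 9²
x = √(25² - 9²) = 4√34
dx/dt = (rope/x) · d(rope)/dt = (25/(4√34)) · (-6) = -75√34/68 m/s
The boat approaches at 75√34/68 ≈ 6.431 m/s.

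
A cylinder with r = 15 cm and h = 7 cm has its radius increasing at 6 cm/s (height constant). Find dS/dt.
444π cm²/s

S = 2πrh + 2πr² (lateral + bases)
dS/dt = (2πh + 4πr)·dr/dt = (2π·7 + 4π·15)·6
= 444π cm²/s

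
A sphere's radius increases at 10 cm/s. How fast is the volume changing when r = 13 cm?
6760π cm³/s

V = (4/3)πr³
dV/dt = dV/dr · dr/dt = 4πr² · 10
At r = 13: dV/dt = 6760π cm³/s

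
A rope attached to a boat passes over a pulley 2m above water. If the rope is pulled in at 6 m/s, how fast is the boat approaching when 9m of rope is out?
54√77/77 ≈ 6.154 m/s

rope² = x² + 2²
x = √(9² - 2²) = √77
dx/dt = (rope/x) · d(rope)/dt = (9/√77) · (-6) = -54√77/77 m/s
The boat approaches at 54√77/77 ≈ 6.154 m/s.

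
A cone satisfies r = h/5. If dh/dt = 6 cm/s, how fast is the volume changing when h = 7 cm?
294π/25 cm³/s

V = (1/3)π(h/5)²h = πh³/75
dV/dt = πh²/25 · 6
At h = 7: dV/dt = 294π/25 cm³/s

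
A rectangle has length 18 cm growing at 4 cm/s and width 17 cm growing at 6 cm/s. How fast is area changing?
176 cm²/s

A = lw
dA/dt = w·dl/dt + l·dw/dt = 17·4 + 18·6 = 176 cm²/s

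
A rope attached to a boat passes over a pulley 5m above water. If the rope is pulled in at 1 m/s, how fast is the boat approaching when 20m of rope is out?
4√15/15 ≈ 1.033 m/s

rope² = x² + 5²
x = √(20² - 5²) = 5√15
dx/dt = (rope/x) · d(rope)/dt = (20/(5√15)) · (-1) = -4√15/15 m/s
The boat approaches at 4√15/15 ≈ 1.033 m/s.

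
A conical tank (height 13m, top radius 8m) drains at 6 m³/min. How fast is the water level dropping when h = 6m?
169/(384π) ≈ 0.1401 m/min

r/h = 8/13, so r = (8/13)h
V = (1/3)πr²h = (1/3)π((8/13)h)²h = (64/507)πh³
dV/dh = (64/169)πh²
dh/dt = (dV/dt)/(dV/dh) = -6/((64/169)π·6²) = -169/(384π) m/min
The level is dropping at 169/(384π) ≈ 0.1401 m/min.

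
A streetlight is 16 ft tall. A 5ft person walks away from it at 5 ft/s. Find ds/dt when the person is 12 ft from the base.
25/11 ft/s

By similar triangles: 16/(x+s) = 5/s
Solving: s = 5x/11
ds/dt = 5/11 · dx/dt = 5/11 · 5 = 25/11 ft/s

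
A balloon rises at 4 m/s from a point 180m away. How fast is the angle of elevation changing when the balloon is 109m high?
0.01626 rad/s

tan(θ) = y/180
sec²(θ) · dθ/dt = (1/180) · dy/dt
dθ/dt = cos²(θ)/180 · 4 = 180/(180² + 109²) · 4
dθ/dt = 0.01626 rad/s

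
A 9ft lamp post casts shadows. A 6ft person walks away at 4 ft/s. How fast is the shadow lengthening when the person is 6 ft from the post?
8 ft/s

By similar triangles: 9/(x+s) = 6/s
Solving: s = 6x/3
ds/dt = 6/3 · dx/dt = 2 · 4 = 8 ft/s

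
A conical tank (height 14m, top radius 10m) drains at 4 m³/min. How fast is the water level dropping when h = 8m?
49/(400π) ≈ 0.03899 m/min

r/h = 10/14, so r = (5/7)h
V = (1/3)πr²h = (1/3)π((5/7)h)²h = (25/147)πh³
dV/dh = (25/49)πh²
dh/dt = (dV/dt)/(dV/dh) = -4/((25/49)π·8²) = -49/(400π) m/min
The level is dropping at 49/(400π) ≈ 0.03899 m/min.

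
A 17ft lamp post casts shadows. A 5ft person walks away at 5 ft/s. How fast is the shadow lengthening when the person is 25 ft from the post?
25/12 ft/s

By similar triangles: 17/(x+s) = 5/s
Solving: s = 5x/12
ds/dt = 5/12 · dx/dt = 5/12 · 5 = 25/12 ft/s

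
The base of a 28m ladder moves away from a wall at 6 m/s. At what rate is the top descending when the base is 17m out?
34√55/55 ≈ 4.585 m/s

x² + y² = 28²
2x·dx/dt + 2y·dy/dt = 0
dy/dt = -x/y · dx/dt = -17/(3√55) · 6 = -34√55/55 m/s
The top is descending at 34√55/55 ≈ 4.585 m/s.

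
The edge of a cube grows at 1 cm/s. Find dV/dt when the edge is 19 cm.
1083 cm³/s

V = s³
dV/dt = 3s² · ds/dt = 3·19²·1 = 1083 cm³/s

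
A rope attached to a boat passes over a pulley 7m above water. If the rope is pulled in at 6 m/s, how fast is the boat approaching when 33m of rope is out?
99√65/130 ≈ 6.14 m/s

rope² = x² + 7²
x = √(33² - 7²) = 4√65
dx/dt = (rope/x) · d(rope)/dt = (33/(4√65)) · (-6) = -99√65/130 m/s
The boat approaches at 99√65/130 ≈ 6.14 m/s.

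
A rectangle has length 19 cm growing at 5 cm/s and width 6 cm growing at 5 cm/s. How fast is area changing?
125 cm²/s

A = lw
dA/dt = w·dl/dt + l·dw/dt = 6·5 + 19·5 = 125 cm²/s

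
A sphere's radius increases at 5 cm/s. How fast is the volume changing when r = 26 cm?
13520π cm³/s

V = (4/3)πr³
dV/dt = dV/dr · dr/dt = 4πr² · 5
At r = 26: dV/dt = 13520π cm³/s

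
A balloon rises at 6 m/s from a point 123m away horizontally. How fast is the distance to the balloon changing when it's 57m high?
57√2042/1021 ≈ 2.523 m/s

z² = 123² + y²
z = √(123² + 57²) = 3√2042
dz/dt = y/z · dy/dt = 57/(3√2042) · 6 = 57√2042/1021 ≈ 2.523 m/s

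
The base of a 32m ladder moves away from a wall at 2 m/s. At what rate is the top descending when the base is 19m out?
38√663/663 ≈ 1.476 m/s

x² + y² = 32²
2x·dx/dt + 2y·dy/dt = 0
dy/dt = -x/y · dx/dt = -19/√663 · 2 = -38√663/663 m/s
The top is descending at 38√663/663 ≈ 1.476 m/s.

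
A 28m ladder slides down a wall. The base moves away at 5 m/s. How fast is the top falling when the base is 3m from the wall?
3√31/31 ≈ 0.5388 m/s

x² + y² = 28²
2x·dx/dt + 2y·dy/dt = 0
dy/dt = -x/y · dx/dt = -3/(5√31) · 5 = -3√31/31 m/s
The top is descending at 3√31/31 ≈ 0.5388 m/s.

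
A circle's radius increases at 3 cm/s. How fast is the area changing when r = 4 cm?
24π cm²/s

A = πr²
dA/dt = 2πr · dr/dt = 2π(4)(3) = 24π cm²/s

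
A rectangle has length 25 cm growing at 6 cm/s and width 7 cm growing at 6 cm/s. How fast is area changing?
192 cm²/s

A = lw
dA/dt = w·dl/dt + l·dw/dt = 7·6 + 25·6 = 192 cm²/s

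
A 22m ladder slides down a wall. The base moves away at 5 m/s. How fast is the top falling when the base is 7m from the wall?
7√435/87 ≈ 1.678 m/s

x² + y² = 22²
2x·dx/dt + 2y·dy/dt = 0
dy/dt = -x/y · dx/dt = -7/√435 · 5 = -7√435/87 m/s
The top is descending at 7√435/87 ≈ 1.678 m/s.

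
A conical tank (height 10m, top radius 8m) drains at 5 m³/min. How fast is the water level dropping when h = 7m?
125/(784π) ≈ 0.05075 m/min

r/h = 8/10, so r = (4/5)h
V = (1/3)πr²h = (1/3)π((4/5)h)²h = (16/75)πh³
dV/dh = (16/25)πh²
dh/dt = (dV/dt)/(dV/dh) = -5/((16/25)π·7²) = -125/(784π) m/min
The level is dropping at 125/(784π) ≈ 0.05075 m/min.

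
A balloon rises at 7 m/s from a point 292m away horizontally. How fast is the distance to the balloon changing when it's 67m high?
469√89753/89753 ≈ 1.565 m/s

z² = 292² + y²
z = √(292² + 67²) = √89753
dz/dt = y/z · dy/dt = 67/√89753 · 7 = 469√89753/89753 ≈ 1.565 m/s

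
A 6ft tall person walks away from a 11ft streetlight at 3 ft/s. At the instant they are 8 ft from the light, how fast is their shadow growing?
18/5 ft/s

By similar triangles: 11/(x+s) = 6/s
Solving: s = 6x/5
ds/dt = 6/5 · dx/dt = 6/5 · 3 = 18/5 ft/s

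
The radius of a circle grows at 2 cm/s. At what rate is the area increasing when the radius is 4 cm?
16π cm²/s

A = πr²
dA/dt = 2πr · dr/dt = 2π(4)(2) = 16π cm²/s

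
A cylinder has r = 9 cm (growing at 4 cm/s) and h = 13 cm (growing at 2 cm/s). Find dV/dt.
1098π cm³/s

V = πr²h
dV/dt = 2πrh·dr/dt + πr²·dh/dt
= 2π(9)(13)(4) + π(9)²(2)
= 1098π cm³/s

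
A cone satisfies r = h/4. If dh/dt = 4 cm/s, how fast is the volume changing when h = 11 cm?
121π/4 cm³/s

V = (1/3)π(h/4)²h = πh³/48
dV/dt = πh²/16 · 4
At h = 11: dV/dt = 121π/4 cm³/s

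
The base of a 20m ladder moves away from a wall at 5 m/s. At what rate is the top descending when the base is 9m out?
45√319/319 ≈ 2.52 m/s

x² + y² = 20²
2x·dx/dt + 2y·dy/dt = 0
dy/dt = -x/y · dx/dt = -9/√319 · 5 = -45√319/319 m/s
The top is descending at 45√319/319 ≈ 2.52 m/s.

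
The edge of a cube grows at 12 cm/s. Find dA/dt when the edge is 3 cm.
432 cm²/s

A = 6s²
dA/dt = 12s · ds/dt = 12·3·12 = 432 cm²/s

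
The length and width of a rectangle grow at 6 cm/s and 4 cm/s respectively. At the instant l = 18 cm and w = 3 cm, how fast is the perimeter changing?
20 cm/s

P = 2(l + w)
dP/dt = 2(dl/dt + dw/dt) = 2(6 + 4) = 20 cm/s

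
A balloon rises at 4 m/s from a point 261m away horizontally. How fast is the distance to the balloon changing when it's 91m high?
182√76402/38201 ≈ 1.317 m/s

z² = 261² + y²
z = √(261² + 91²) = √76402
dz/dt = y/z · dy/dt = 91/√76402 · 4 = 182√76402/38201 ≈ 1.317 m/s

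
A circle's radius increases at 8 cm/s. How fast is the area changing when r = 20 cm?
320π cm²/s

A = πr²
dA/dt = 2πr · dr/dt = 2π(20)(8) = 320π cm²/s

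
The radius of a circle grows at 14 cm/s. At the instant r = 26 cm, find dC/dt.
28π cm/s

C = 2πr
dC/dt = 2π · dr/dt = 2π · 14 = 28π cm/s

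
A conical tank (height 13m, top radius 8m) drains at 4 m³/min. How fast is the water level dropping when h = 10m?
169/(1600π) ≈ 0.03362 m/min

r/h = 8/13, so r = (8/13)h
V = (1/3)πr²h = (1/3)π((8/13)h)²h = (64/507)πh³
dV/dh = (64/169)πh²
dh/dt = (dV/dt)/(dV/dh) = -4/((64/169)π·10²) = -169/(1600π) m/min
The level is dropping at 169/(1600π) ≈ 0.03362 m/min.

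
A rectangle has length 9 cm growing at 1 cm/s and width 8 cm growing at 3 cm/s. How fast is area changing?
35 cm²/s

A = lw
dA/dt = w·dl/dt + l·dw/dt = 8·1 + 9·3 = 35 cm²/s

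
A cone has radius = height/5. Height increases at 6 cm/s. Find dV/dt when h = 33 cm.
6534π/25 cm³/s

V = (1/3)π(h/5)²h = πh³/75
dV/dt = πh²/25 · 6
At h = 33: dV/dt = 6534π/25 cm³/s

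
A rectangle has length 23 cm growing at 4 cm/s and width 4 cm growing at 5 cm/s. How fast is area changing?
131 cm²/s

A = lw
dA/dt = w·dl/dt + l·dw/dt = 4·4 + 23·5 = 131 cm²/s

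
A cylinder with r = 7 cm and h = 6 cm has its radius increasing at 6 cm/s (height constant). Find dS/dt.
240π cm²/s

S = 2πrh + 2πr² (lateral + bases)
dS/dt = (2πh + 4πr)·dr/dt = (2π·6 + 4π·7)·6
= 240π cm²/s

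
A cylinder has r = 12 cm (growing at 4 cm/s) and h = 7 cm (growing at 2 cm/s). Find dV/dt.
960π cm³/s

V = πr²h
dV/dt = 2πrh·dr/dt + πr²·dh/dt
= 2π(12)(7)(4) + π(12)²(2)
= 960π cm³/s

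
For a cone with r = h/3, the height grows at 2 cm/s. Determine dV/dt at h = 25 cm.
1250π/9 cm³/s

V = (1/3)π(h/3)²h = πh³/27
dV/dt = πh²/9 · 2
At h = 25: dV/dt = 1250π/9 cm³/s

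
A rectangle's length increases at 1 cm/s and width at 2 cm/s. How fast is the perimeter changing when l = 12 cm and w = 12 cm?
6 cm/s

P = 2(l + w)
dP/dt = 2(dl/dt + dw/dt) = 2(1 + 2) = 6 cm/s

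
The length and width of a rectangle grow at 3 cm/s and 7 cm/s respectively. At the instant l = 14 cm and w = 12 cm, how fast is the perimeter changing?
20 cm/s

P = 2(l + w)
dP/dt = 2(dl/dt + dw/dt) = 2(3 + 7) = 20 cm/s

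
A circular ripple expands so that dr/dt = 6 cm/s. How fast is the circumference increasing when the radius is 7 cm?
12π cm/s

C = 2πr
dC/dt = 2π · dr/dt = 2π · 6 = 12π cm/s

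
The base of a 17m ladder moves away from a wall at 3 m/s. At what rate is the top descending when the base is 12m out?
36√145/145 ≈ 2.99 m/s

x² + y² = 17²
2x·dx/dt + 2y·dy/dt = 0
dy/dt = -x/y · dx/dt = -12/√145 · 3 = -36√145/145 m/s
The top is descending at 36√145/145 ≈ 2.99 m/s.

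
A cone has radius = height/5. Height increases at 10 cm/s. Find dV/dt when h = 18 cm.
648π/5 cm³/s

V = (1/3)π(h/5)²h = πh³/75
dV/dt = πh²/25 · 10
At h = 18: dV/dt = 648π/5 cm³/s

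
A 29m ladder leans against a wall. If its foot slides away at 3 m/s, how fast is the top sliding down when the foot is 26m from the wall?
26√165/55 ≈ 6.072 m/s

x² + y² = 29²
2x·dx/dt + 2y·dy/dt = 0
dy/dt = -x/y · dx/dt = -26/√165 · 3 = -26√165/55 m/s
The top is descending at 26√165/55 ≈ 6.072 m/s.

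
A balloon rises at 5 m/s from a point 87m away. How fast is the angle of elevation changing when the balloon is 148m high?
0.014759 rad/s

tan(θ) = y/87
sec²(θ) · dθ/dt = (1/87) · dy/dt
dθ/dt = cos²(θ)/87 · 5 = 87/(87² + 148²) · 5
dθ/dt = 0.014759 rad/s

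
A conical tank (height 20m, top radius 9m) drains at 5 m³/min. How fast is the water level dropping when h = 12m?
125/(729π) ≈ 0.05458 m/min

r/h = 9/20, so r = (9/20)h
V = (1/3)πr²h = (1/3)π((9/20)h)²h = (27/400)πh³
dV/dh = (81/400)πh²
dh/dt = (dV/dt)/(dV/dh) = -5/((81/400)π·12²) = -125/(729π) m/min
The level is dropping at 125/(729π) ≈ 0.05458 m/min.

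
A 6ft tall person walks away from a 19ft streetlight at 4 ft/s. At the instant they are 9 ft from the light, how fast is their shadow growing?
24/13 ft/s

By similar triangles: 19/(x+s) = 6/s
Solving: s = 6x/13
ds/dt = 6/13 · dx/dt = 6/13 · 4 = 24/13 ft/s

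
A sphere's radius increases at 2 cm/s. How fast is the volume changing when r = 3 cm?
72π cm³/s

V = (4/3)πr³
dV/dt = dV/dr · dr/dt = 4πr² · 2
At r = 3: dV/dt = 72π cm³/s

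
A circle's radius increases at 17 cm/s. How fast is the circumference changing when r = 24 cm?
34π cm/s

C = 2πr
dC/dt = 2π · dr/dt = 2π · 17 = 34π cm/s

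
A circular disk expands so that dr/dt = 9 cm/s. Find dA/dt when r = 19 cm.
342π cm²/s

A = πr²
dA/dt = 2πr · dr/dt = 2π(19)(9) = 342π cm²/s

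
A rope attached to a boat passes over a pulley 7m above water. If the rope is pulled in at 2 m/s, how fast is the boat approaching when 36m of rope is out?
72√1247/1247 ≈ 2.039 m/s

rope² = x² + 7²
x = √(36² - 7²) = √1247
dx/dt = (rope/x) · d(rope)/dt = (36/√1247) · (-2) = -72√1247/1247 m/s
The boat approaches at 72√1247/1247 ≈ 2.039 m/s.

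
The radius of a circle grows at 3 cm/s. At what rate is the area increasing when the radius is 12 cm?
72π cm²/s

A = πr²
dA/dt = 2πr · dr/dt = 2π(12)(3) = 72π cm²/s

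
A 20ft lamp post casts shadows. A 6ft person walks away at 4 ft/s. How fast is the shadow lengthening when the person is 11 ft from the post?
12/7 ft/s

By similar triangles: 20/(x+s) = 6/s
Solving: s = 6x/14
ds/dt = 6/14 · dx/dt = 3/7 · 4 = 12/7 ft/s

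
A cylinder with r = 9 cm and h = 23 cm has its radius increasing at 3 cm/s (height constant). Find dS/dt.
246π cm²/s

S = 2πrh + 2πr² (lateral + bases)
dS/dt = (2πh + 4πr)·dr/dt = (2π·23 + 4π·9)·3
= 246π cm²/s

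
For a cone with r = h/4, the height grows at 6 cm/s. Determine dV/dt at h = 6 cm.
27π/2 cm³/s

V = (1/3)π(h/4)²h = πh³/48
dV/dt = πh²/16 · 6
At h = 6: dV/dt = 27π/2 cm³/s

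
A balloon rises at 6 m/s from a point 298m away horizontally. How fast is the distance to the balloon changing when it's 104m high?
312√24905/24905 ≈ 1.977 m/s

z² = 298² + y²
z = √(298² + 104²) = 2√24905
dz/dt = y/z · dy/dt = 104/(2√24905) · 6 = 312√24905/24905 ≈ 1.977 m/s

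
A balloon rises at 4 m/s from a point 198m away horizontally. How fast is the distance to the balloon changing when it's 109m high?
436√51085/51085 ≈ 1.929 m/s

z² = 198² + y²
z = √(198² + 109²) = √51085
dz/dt = y/z · dy/dt = 109/√51085 · 4 = 436√51085/51085 ≈ 1.929 m/s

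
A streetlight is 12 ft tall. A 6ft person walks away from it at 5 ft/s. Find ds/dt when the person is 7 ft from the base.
5 ft/s

By similar triangles: 12/(x+s) = 6/s
Solving: s = 6x/6
ds/dt = 6/6 · dx/dt = 1 · 5 = 5 ft/s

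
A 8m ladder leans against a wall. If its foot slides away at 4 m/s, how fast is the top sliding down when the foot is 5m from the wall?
20√39/39 ≈ 3.203 m/s

x² + y² = 8²
2x·dx/dt + 2y·dy/dt = 0
dy/dt = -x/y · dx/dt = -5/√39 · 4 = -20√39/39 m/s
The top is descending at 20√39/39 ≈ 3.203 m/s.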